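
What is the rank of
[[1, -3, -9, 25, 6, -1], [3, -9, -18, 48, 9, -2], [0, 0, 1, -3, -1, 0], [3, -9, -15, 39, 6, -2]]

Subtract 3 times ρ1 from ρ2.
Subtract 3 times ρ1 from ρ4.
Multiply ρ2 by 1/9.
Subtract ρ2 from ρ3.
Subtract 12 times ρ2 from ρ4.
Multiply ρ3 by -9.
Add 1/3 times ρ3 to ρ4.
Subtract 1/9 times ρ3 from ρ2.
Add ρ3 to ρ1.
Add 9 times ρ2 to ρ1.
The reduced form has 3 nonzero rows.

rank = 3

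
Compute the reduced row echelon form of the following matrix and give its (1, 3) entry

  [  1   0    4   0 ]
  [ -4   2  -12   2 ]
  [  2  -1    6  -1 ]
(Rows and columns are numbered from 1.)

R2 ← R2 + 4·R1
R3 ← R3 − 2·R1
R2 ← 1/2·R2
R3 ← R3 + R2

4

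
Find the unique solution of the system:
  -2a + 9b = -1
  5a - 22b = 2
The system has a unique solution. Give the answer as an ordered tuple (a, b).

(-4, -1)

Form the augmented matrix and row-reduce:
  [ -2    9  |  -1 ]
  [  5  -22  |   2 ]
R1 → -1/2·R1
  [ 1  -9/2  |  1/2 ]
  [ 5   -22  |    2 ]
R2 → R2 − 5·R1
  [ 1  -9/2  |   1/2 ]
  [ 0   1/2  |  -1/2 ]
R2 → 2·R2
  [ 1  -9/2  |  1/2 ]
  [ 0     1  |   -1 ]
R1 → R1 + 9/2·R2
  [ 1  0  |  -4 ]
  [ 0  1  |  -1 ]
Reading off the last column: a = -4, b = -1.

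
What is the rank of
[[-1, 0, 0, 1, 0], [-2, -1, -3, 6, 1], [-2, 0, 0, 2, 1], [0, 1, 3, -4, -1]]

rank = 3

Multiply R1 by -1.
  [  1   0   0  -1   0 ]
  [ -2  -1  -3   6   1 ]
  [ -2   0   0   2   1 ]
  [  0   1   3  -4  -1 ]
Add 2 times R1 to R2.
  [  1   0   0  -1   0 ]
  [  0  -1  -3   4   1 ]
  [ -2   0   0   2   1 ]
  [  0   1   3  -4  -1 ]
Add 2 times R1 to R3.
  [ 1   0   0  -1   0 ]
  [ 0  -1  -3   4   1 ]
  [ 0   0   0   0   1 ]
  [ 0   1   3  -4  -1 ]
Multiply R2 by -1.
  [ 1  0  0  -1   0 ]
  [ 0  1  3  -4  -1 ]
  [ 0  0  0   0   1 ]
  [ 0  1  3  -4  -1 ]
Subtract R2 from R4.
  [ 1  0  0  -1   0 ]
  [ 0  1  3  -4  -1 ]
  [ 0  0  0   0   1 ]
  [ 0  0  0   0   0 ]
Add R3 to R2.
  [ 1  0  0  -1  0 ]
  [ 0  1  3  -4  0 ]
  [ 0  0  0   0  1 ]
  [ 0  0  0   0  0 ]
The reduced form has 3 nonzero rows.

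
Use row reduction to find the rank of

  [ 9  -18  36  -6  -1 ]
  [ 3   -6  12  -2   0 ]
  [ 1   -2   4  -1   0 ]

rank = 3

Multiply R1 by 1/9.
  [ 1  -2   4  -2/3  -1/9 ]
  [ 3  -6  12    -2     0 ]
  [ 1  -2   4    -1     0 ]
Subtract 3 times R1 from R2.
  [ 1  -2  4  -2/3  -1/9 ]
  [ 0   0  0     0   1/3 ]
  [ 1  -2  4    -1     0 ]
Subtract R1 from R3.
  [ 1  -2  4  -2/3  -1/9 ]
  [ 0   0  0     0   1/3 ]
  [ 0   0  0  -1/3   1/9 ]
Swap R2 and R3.
  [ 1  -2  4  -2/3  -1/9 ]
  [ 0   0  0  -1/3   1/9 ]
  [ 0   0  0     0   1/3 ]
Multiply R2 by -3.
  [ 1  -2  4  -2/3  -1/9 ]
  [ 0   0  0     1  -1/3 ]
  [ 0   0  0     0   1/3 ]
Multiply R3 by 3.
  [ 1  -2  4  -2/3  -1/9 ]
  [ 0   0  0     1  -1/3 ]
  [ 0   0  0     0     1 ]
Add 1/3 times R3 to R2.
  [ 1  -2  4  -2/3  -1/9 ]
  [ 0   0  0     1     0 ]
  [ 0   0  0     0     1 ]
Add 1/9 times R3 to R1.
  [ 1  -2  4  -2/3  0 ]
  [ 0   0  0     1  0 ]
  [ 0   0  0     0  1 ]
Add 2/3 times R2 to R1.
  [ 1  -2  4  0  0 ]
  [ 0   0  0  1  0 ]
  [ 0   0  0  0  1 ]
The reduced form has 3 nonzero rows.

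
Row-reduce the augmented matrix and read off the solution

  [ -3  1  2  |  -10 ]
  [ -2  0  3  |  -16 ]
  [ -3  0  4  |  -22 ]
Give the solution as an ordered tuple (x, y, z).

(2, 4, -4)

R1 := -1/3·R1
  [  1  -1/3  -2/3  |  10/3 ]
  [ -2     0     3  |   -16 ]
  [ -3     0     4  |   -22 ]
R2 := R2 + 2·R1
  [  1  -1/3  -2/3  |   10/3 ]
  [  0  -2/3   5/3  |  -28/3 ]
  [ -3     0     4  |    -22 ]
R3 := R3 + 3·R1
  [ 1  -1/3  -2/3  |   10/3 ]
  [ 0  -2/3   5/3  |  -28/3 ]
  [ 0    -1     2  |    -12 ]
R2 := -3/2·R2
  [ 1  -1/3  -2/3  |  10/3 ]
  [ 0     1  -5/2  |    14 ]
  [ 0    -1     2  |   -12 ]
R3 := R3 + R2
  [ 1  -1/3  -2/3  |  10/3 ]
  [ 0     1  -5/2  |    14 ]
  [ 0     0  -1/2  |     2 ]
R3 := -2·R3
  [ 1  -1/3  -2/3  |  10/3 ]
  [ 0     1  -5/2  |    14 ]
  [ 0     0     1  |    -4 ]
R2 := R2 + 5/2·R3
  [ 1  -1/3  -2/3  |  10/3 ]
  [ 0     1     0  |     4 ]
  [ 0     0     1  |    -4 ]
R1 := R1 + 2/3·R3
  [ 1  -1/3  0  |  2/3 ]
  [ 0     1  0  |    4 ]
  [ 0     0  1  |   -4 ]
R1 := R1 + 1/3·R2
  [ 1  0  0  |   2 ]
  [ 0  1  0  |   4 ]
  [ 0  0  1  |  -4 ]
Reading off the last column: x = 2, y = 4, z = -4.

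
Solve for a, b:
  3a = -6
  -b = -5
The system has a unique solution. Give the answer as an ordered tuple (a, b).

Form the augmented matrix and row-reduce:
  [ 3   0  |  -6 ]
  [ 0  -1  |  -5 ]
R1 := 1/3·R1
  [ 1   0  |  -2 ]
  [ 0  -1  |  -5 ]
R2 := -1·R2
  [ 1  0  |  -2 ]
  [ 0  1  |   5 ]
Reading off the last column: a = -2, b = 5.

(-2, 5)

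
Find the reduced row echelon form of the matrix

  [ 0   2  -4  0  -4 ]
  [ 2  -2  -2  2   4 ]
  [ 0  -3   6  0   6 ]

[[1, 0, -3, 1, 0], [0, 1, -2, 0, -2], [0, 0, 0, 0, 0]]

ρ1 <=> ρ2
  [ 2  -2  -2  2   4 ]
  [ 0   2  -4  0  -4 ]
  [ 0  -3   6  0   6 ]
ρ1 ← 1/2·ρ1
  [ 1  -1  -1  1   2 ]
  [ 0   2  -4  0  -4 ]
  [ 0  -3   6  0   6 ]
ρ2 ← 1/2·ρ2
  [ 1  -1  -1  1   2 ]
  [ 0   1  -2  0  -2 ]
  [ 0  -3   6  0   6 ]
ρ3 ← ρ3 + 3·ρ2
  [ 1  -1  -1  1   2 ]
  [ 0   1  -2  0  -2 ]
  [ 0   0   0  0   0 ]
ρ1 ← ρ1 + ρ2
  [ 1  0  -3  1   0 ]
  [ 0  1  -2  0  -2 ]
  [ 0  0   0  0   0 ]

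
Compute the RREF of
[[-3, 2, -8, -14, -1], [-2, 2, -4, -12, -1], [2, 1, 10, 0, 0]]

[[1, 0, 4, 2, 0], [0, 1, 2, -4, 0], [0, 0, 0, 0, 1]]

Multiply R1 by -1/3.
  [  1  -2/3  8/3  14/3  1/3 ]
  [ -2     2   -4   -12   -1 ]
  [  2     1   10     0    0 ]
Add 2 times R1 to R2.
  [ 1  -2/3  8/3  14/3   1/3 ]
  [ 0   2/3  4/3  -8/3  -1/3 ]
  [ 2     1   10     0     0 ]
Subtract 2 times R1 from R3.
  [ 1  -2/3   8/3   14/3   1/3 ]
  [ 0   2/3   4/3   -8/3  -1/3 ]
  [ 0   7/3  14/3  -28/3  -2/3 ]
Multiply R2 by 3/2.
  [ 1  -2/3   8/3   14/3   1/3 ]
  [ 0     1     2     -4  -1/2 ]
  [ 0   7/3  14/3  -28/3  -2/3 ]
Subtract 7/3 times R2 from R3.
  [ 1  -2/3  8/3  14/3   1/3 ]
  [ 0     1    2    -4  -1/2 ]
  [ 0     0    0     0   1/2 ]
Multiply R3 by 2.
  [ 1  -2/3  8/3  14/3   1/3 ]
  [ 0     1    2    -4  -1/2 ]
  [ 0     0    0     0     1 ]
Add 1/2 times R3 to R2.
  [ 1  -2/3  8/3  14/3  1/3 ]
  [ 0     1    2    -4    0 ]
  [ 0     0    0     0    1 ]
Subtract 1/3 times R3 from R1.
  [ 1  -2/3  8/3  14/3  0 ]
  [ 0     1    2    -4  0 ]
  [ 0     0    0     0  1 ]
Add 2/3 times R2 to R1.
  [ 1  0  4   2  0 ]
  [ 0  1  2  -4  0 ]
  [ 0  0  0   0  1 ]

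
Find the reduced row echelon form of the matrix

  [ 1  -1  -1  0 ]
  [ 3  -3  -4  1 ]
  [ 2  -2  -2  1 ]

[[1, -1, 0, 0], [0, 0, 1, 0], [0, 0, 0, 1]]

Subtract 3 times R1 from R2.
  [ 1  -1  -1  0 ]
  [ 0   0  -1  1 ]
  [ 2  -2  -2  1 ]
Subtract 2 times R1 from R3.
  [ 1  -1  -1  0 ]
  [ 0   0  -1  1 ]
  [ 0   0   0  1 ]
Multiply R2 by -1.
  [ 1  -1  -1   0 ]
  [ 0   0   1  -1 ]
  [ 0   0   0   1 ]
Add R3 to R2.
  [ 1  -1  -1  0 ]
  [ 0   0   1  0 ]
  [ 0   0   0  1 ]
Add R2 to R1.
  [ 1  -1  0  0 ]
  [ 0   0  1  0 ]
  [ 0   0  0  1 ]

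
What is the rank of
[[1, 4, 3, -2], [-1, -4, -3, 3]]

R2 ← R2 + R1
  [ 1  4  3  -2 ]
  [ 0  0  0   1 ]
R1 ← R1 + 2·R2
  [ 1  4  3  0 ]
  [ 0  0  0  1 ]
The reduced form has 2 nonzero rows.

rank = 2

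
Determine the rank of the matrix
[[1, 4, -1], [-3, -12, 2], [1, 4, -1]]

rank = 2

r2 -> r2 + 3·r1
  [ 1  4  -1 ]
  [ 0  0  -1 ]
  [ 1  4  -1 ]
r3 -> r3 − r1
  [ 1  4  -1 ]
  [ 0  0  -1 ]
  [ 0  0   0 ]
r2 -> -1·r2
  [ 1  4  -1 ]
  [ 0  0   1 ]
  [ 0  0   0 ]
r1 -> r1 + r2
  [ 1  4  0 ]
  [ 0  0  1 ]
  [ 0  0  0 ]
The reduced form has 2 nonzero rows.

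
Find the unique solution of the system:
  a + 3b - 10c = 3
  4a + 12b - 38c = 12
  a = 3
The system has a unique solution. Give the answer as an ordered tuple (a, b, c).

Form the augmented matrix and row-reduce:
  [ 1   3  -10  |   3 ]
  [ 4  12  -38  |  12 ]
  [ 1   0    0  |   3 ]
Subtract 4 times R1 from R2.
Subtract R1 from R3.
Swap R2 and R3.
Multiply R2 by -1/3.
Multiply R3 by 1/2.
Add 10/3 times R3 to R2.
Add 10 times R3 to R1.
Subtract 3 times R2 from R1.
Reading off the last column: a = 3, b = 0, c = 0.

(3, 0, 0)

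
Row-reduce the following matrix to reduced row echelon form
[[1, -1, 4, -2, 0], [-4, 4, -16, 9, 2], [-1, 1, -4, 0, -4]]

ρ2 ← ρ2 + 4·ρ1
  [  1  -1   4  -2   0 ]
  [  0   0   0   1   2 ]
  [ -1   1  -4   0  -4 ]
ρ3 ← ρ3 + ρ1
  [ 1  -1  4  -2   0 ]
  [ 0   0  0   1   2 ]
  [ 0   0  0  -2  -4 ]
ρ3 ← ρ3 + 2·ρ2
  [ 1  -1  4  -2  0 ]
  [ 0   0  0   1  2 ]
  [ 0   0  0   0  0 ]
ρ1 ← ρ1 + 2·ρ2
  [ 1  -1  4  0  4 ]
  [ 0   0  0  1  2 ]
  [ 0   0  0  0  0 ]

[[1, -1, 4, 0, 4], [0, 0, 0, 1, 2], [0, 0, 0, 0, 0]]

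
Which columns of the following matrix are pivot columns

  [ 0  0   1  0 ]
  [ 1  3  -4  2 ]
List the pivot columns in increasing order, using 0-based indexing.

ρ1 <=> ρ2
  [ 1  3  -4  2 ]
  [ 0  0   1  0 ]
ρ1 := ρ1 + 4·ρ2
  [ 1  3  0  2 ]
  [ 0  0  1  0 ]
Pivot columns are the columns containing a leading 1.

0, 2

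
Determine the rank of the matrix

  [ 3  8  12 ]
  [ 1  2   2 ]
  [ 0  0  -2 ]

R1 := 1/3·R1
  [ 1  8/3   4 ]
  [ 1    2   2 ]
  [ 0    0  -2 ]
R2 := R2 − R1
  [ 1   8/3   4 ]
  [ 0  -2/3  -2 ]
  [ 0     0  -2 ]
R2 := -3/2·R2
  [ 1  8/3   4 ]
  [ 0    1   3 ]
  [ 0    0  -2 ]
R3 := -1/2·R3
  [ 1  8/3  4 ]
  [ 0    1  3 ]
  [ 0    0  1 ]
R2 := R2 − 3·R3
  [ 1  8/3  4 ]
  [ 0    1  0 ]
  [ 0    0  1 ]
R1 := R1 − 4·R3
  [ 1  8/3  0 ]
  [ 0    1  0 ]
  [ 0    0  1 ]
R1 := R1 − 8/3·R2
  [ 1  0  0 ]
  [ 0  1  0 ]
  [ 0  0  1 ]
The reduced form has 3 nonzero rows.

rank = 3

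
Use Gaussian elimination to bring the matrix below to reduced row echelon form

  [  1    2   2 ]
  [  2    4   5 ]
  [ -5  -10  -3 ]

R2 ← R2 − 2·R1
  [  1    2   2 ]
  [  0    0   1 ]
  [ -5  -10  -3 ]
R3 ← R3 + 5·R1
  [ 1  2  2 ]
  [ 0  0  1 ]
  [ 0  0  7 ]
R3 ← R3 − 7·R2
  [ 1  2  2 ]
  [ 0  0  1 ]
  [ 0  0  0 ]
R1 ← R1 − 2·R2
  [ 1  2  0 ]
  [ 0  0  1 ]
  [ 0  0  0 ]

[[1, 2, 0], [0, 0, 1], [0, 0, 0]]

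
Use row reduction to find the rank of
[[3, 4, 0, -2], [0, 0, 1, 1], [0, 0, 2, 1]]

rank = 3

R1 → 1/3·R1
R3 → R3 − 2·R2
R3 → -1·R3
R2 → R2 − R3
R1 → R1 + 2/3·R3
The reduced form has 3 nonzero rows.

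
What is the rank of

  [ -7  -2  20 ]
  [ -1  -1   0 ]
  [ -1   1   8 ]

rank = 2

r1 ← -1/7·r1
r2 ← r2 + r1
r3 ← r3 + r1
r2 ← -7/5·r2
r3 ← r3 − 9/7·r2
r1 ← r1 − 2/7·r2
The reduced form has 2 nonzero rows.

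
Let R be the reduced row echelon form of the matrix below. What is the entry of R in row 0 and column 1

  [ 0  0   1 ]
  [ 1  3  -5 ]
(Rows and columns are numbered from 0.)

3

ρ1 ↔ ρ2
  [ 1  3  -5 ]
  [ 0  0   1 ]
ρ1 → ρ1 + 5·ρ2
  [ 1  3  0 ]
  [ 0  0  1 ]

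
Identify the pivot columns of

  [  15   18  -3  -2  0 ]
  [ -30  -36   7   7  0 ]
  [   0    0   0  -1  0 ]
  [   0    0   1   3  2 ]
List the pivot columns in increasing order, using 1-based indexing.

R1 -> 1/15·R1
  [   1  6/5  -1/5  -2/15  0 ]
  [ -30  -36     7      7  0 ]
  [   0    0     0     -1  0 ]
  [   0    0     1      3  2 ]
R2 -> R2 + 30·R1
  [ 1  6/5  -1/5  -2/15  0 ]
  [ 0    0     1      3  0 ]
  [ 0    0     0     -1  0 ]
  [ 0    0     1      3  2 ]
R4 -> R4 − R2
  [ 1  6/5  -1/5  -2/15  0 ]
  [ 0    0     1      3  0 ]
  [ 0    0     0     -1  0 ]
  [ 0    0     0      0  2 ]
R3 -> -1·R3
  [ 1  6/5  -1/5  -2/15  0 ]
  [ 0    0     1      3  0 ]
  [ 0    0     0      1  0 ]
  [ 0    0     0      0  2 ]
R4 -> 1/2·R4
  [ 1  6/5  -1/5  -2/15  0 ]
  [ 0    0     1      3  0 ]
  [ 0    0     0      1  0 ]
  [ 0    0     0      0  1 ]
R2 -> R2 − 3·R3
  [ 1  6/5  -1/5  -2/15  0 ]
  [ 0    0     1      0  0 ]
  [ 0    0     0      1  0 ]
  [ 0    0     0      0  1 ]
R1 -> R1 + 2/15·R3
  [ 1  6/5  -1/5  0  0 ]
  [ 0    0     1  0  0 ]
  [ 0    0     0  1  0 ]
  [ 0    0     0  0  1 ]
R1 -> R1 + 1/5·R2
  [ 1  6/5  0  0  0 ]
  [ 0    0  1  0  0 ]
  [ 0    0  0  1  0 ]
  [ 0    0  0  0  1 ]
Pivot columns are the columns containing a leading 1.

1, 3, 4, 5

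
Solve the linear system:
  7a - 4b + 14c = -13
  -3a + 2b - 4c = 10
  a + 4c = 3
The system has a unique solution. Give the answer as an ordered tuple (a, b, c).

(-5, 3/2, 2)

Form the augmented matrix and row-reduce:
  [  7  -4  14  |  -13 ]
  [ -3   2  -4  |   10 ]
  [  1   0   4  |    3 ]
ρ1 → 1/7·ρ1
  [  1  -4/7   2  |  -13/7 ]
  [ -3     2  -4  |     10 ]
  [  1     0   4  |      3 ]
ρ2 → ρ2 + 3·ρ1
  [ 1  -4/7  2  |  -13/7 ]
  [ 0   2/7  2  |   31/7 ]
  [ 1     0  4  |      3 ]
ρ3 → ρ3 − ρ1
  [ 1  -4/7  2  |  -13/7 ]
  [ 0   2/7  2  |   31/7 ]
  [ 0   4/7  2  |   34/7 ]
ρ2 → 7/2·ρ2
  [ 1  -4/7  2  |  -13/7 ]
  [ 0     1  7  |   31/2 ]
  [ 0   4/7  2  |   34/7 ]
ρ3 → ρ3 − 4/7·ρ2
  [ 1  -4/7   2  |  -13/7 ]
  [ 0     1   7  |   31/2 ]
  [ 0     0  -2  |     -4 ]
ρ3 → -1/2·ρ3
  [ 1  -4/7  2  |  -13/7 ]
  [ 0     1  7  |   31/2 ]
  [ 0     0  1  |      2 ]
ρ2 → ρ2 − 7·ρ3
  [ 1  -4/7  2  |  -13/7 ]
  [ 0     1  0  |    3/2 ]
  [ 0     0  1  |      2 ]
ρ1 → ρ1 − 2·ρ3
  [ 1  -4/7  0  |  -41/7 ]
  [ 0     1  0  |    3/2 ]
  [ 0     0  1  |      2 ]
ρ1 → ρ1 + 4/7·ρ2
  [ 1  0  0  |   -5 ]
  [ 0  1  0  |  3/2 ]
  [ 0  0  1  |    2 ]
Reading off the last column: a = -5, b = 3/2, c = 2.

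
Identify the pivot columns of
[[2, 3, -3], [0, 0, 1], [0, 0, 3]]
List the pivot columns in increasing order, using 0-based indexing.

0, 2

R1 := 1/2·R1
R3 := R3 − 3·R2
R1 := R1 + 3/2·R2
Pivot columns are the columns containing a leading 1.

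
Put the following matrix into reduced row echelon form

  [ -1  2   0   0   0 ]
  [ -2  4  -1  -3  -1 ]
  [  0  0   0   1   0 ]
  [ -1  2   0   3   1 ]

[[1, -2, 0, 0, 0], [0, 0, 1, 0, 0], [0, 0, 0, 1, 0], [0, 0, 0, 0, 1]]

Multiply R1 by -1.
  [  1  -2   0   0   0 ]
  [ -2   4  -1  -3  -1 ]
  [  0   0   0   1   0 ]
  [ -1   2   0   3   1 ]
Add 2 times R1 to R2.
  [  1  -2   0   0   0 ]
  [  0   0  -1  -3  -1 ]
  [  0   0   0   1   0 ]
  [ -1   2   0   3   1 ]
Add R1 to R4.
  [ 1  -2   0   0   0 ]
  [ 0   0  -1  -3  -1 ]
  [ 0   0   0   1   0 ]
  [ 0   0   0   3   1 ]
Multiply R2 by -1.
  [ 1  -2  0  0  0 ]
  [ 0   0  1  3  1 ]
  [ 0   0  0  1  0 ]
  [ 0   0  0  3  1 ]
Subtract 3 times R3 from R4.
  [ 1  -2  0  0  0 ]
  [ 0   0  1  3  1 ]
  [ 0   0  0  1  0 ]
  [ 0   0  0  0  1 ]
Subtract R4 from R2.
  [ 1  -2  0  0  0 ]
  [ 0   0  1  3  0 ]
  [ 0   0  0  1  0 ]
  [ 0   0  0  0  1 ]
Subtract 3 times R3 from R2.
  [ 1  -2  0  0  0 ]
  [ 0   0  1  0  0 ]
  [ 0   0  0  1  0 ]
  [ 0   0  0  0  1 ]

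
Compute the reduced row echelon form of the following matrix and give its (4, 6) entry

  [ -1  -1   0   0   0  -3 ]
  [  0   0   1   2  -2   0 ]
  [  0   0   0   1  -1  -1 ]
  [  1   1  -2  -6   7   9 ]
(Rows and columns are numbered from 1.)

4

R1 -> -1·R1
  [ 1  1   0   0   0   3 ]
  [ 0  0   1   2  -2   0 ]
  [ 0  0   0   1  -1  -1 ]
  [ 1  1  -2  -6   7   9 ]
R4 -> R4 − R1
  [ 1  1   0   0   0   3 ]
  [ 0  0   1   2  -2   0 ]
  [ 0  0   0   1  -1  -1 ]
  [ 0  0  -2  -6   7   6 ]
R4 -> R4 + 2·R2
  [ 1  1  0   0   0   3 ]
  [ 0  0  1   2  -2   0 ]
  [ 0  0  0   1  -1  -1 ]
  [ 0  0  0  -2   3   6 ]
R4 -> R4 + 2·R3
  [ 1  1  0  0   0   3 ]
  [ 0  0  1  2  -2   0 ]
  [ 0  0  0  1  -1  -1 ]
  [ 0  0  0  0   1   4 ]
R3 -> R3 + R4
  [ 1  1  0  0   0  3 ]
  [ 0  0  1  2  -2  0 ]
  [ 0  0  0  1   0  3 ]
  [ 0  0  0  0   1  4 ]
R2 -> R2 + 2·R4
  [ 1  1  0  0  0  3 ]
  [ 0  0  1  2  0  8 ]
  [ 0  0  0  1  0  3 ]
  [ 0  0  0  0  1  4 ]
R2 -> R2 − 2·R3
  [ 1  1  0  0  0  3 ]
  [ 0  0  1  0  0  2 ]
  [ 0  0  0  1  0  3 ]
  [ 0  0  0  0  1  4 ]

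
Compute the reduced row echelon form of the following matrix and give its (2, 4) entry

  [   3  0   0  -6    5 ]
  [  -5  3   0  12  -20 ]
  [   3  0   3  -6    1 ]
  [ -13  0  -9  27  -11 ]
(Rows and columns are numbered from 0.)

R1 := 1/3·R1
  [   1  0   0  -2  5/3 ]
  [  -5  3   0  12  -20 ]
  [   3  0   3  -6    1 ]
  [ -13  0  -9  27  -11 ]
R2 := R2 + 5·R1
  [   1  0   0  -2    5/3 ]
  [   0  3   0   2  -35/3 ]
  [   3  0   3  -6      1 ]
  [ -13  0  -9  27    -11 ]
R3 := R3 − 3·R1
  [   1  0   0  -2    5/3 ]
  [   0  3   0   2  -35/3 ]
  [   0  0   3   0     -4 ]
  [ -13  0  -9  27    -11 ]
R4 := R4 + 13·R1
  [ 1  0   0  -2    5/3 ]
  [ 0  3   0   2  -35/3 ]
  [ 0  0   3   0     -4 ]
  [ 0  0  -9   1   32/3 ]
R2 := 1/3·R2
  [ 1  0   0   -2    5/3 ]
  [ 0  1   0  2/3  -35/9 ]
  [ 0  0   3    0     -4 ]
  [ 0  0  -9    1   32/3 ]
R3 := 1/3·R3
  [ 1  0   0   -2    5/3 ]
  [ 0  1   0  2/3  -35/9 ]
  [ 0  0   1    0   -4/3 ]
  [ 0  0  -9    1   32/3 ]
R4 := R4 + 9·R3
  [ 1  0  0   -2    5/3 ]
  [ 0  1  0  2/3  -35/9 ]
  [ 0  0  1    0   -4/3 ]
  [ 0  0  0    1   -4/3 ]
R2 := R2 − 2/3·R4
  [ 1  0  0  -2   5/3 ]
  [ 0  1  0   0    -3 ]
  [ 0  0  1   0  -4/3 ]
  [ 0  0  0   1  -4/3 ]
R1 := R1 + 2·R4
  [ 1  0  0  0    -1 ]
  [ 0  1  0  0    -3 ]
  [ 0  0  1  0  -4/3 ]
  [ 0  0  0  1  -4/3 ]

-4/3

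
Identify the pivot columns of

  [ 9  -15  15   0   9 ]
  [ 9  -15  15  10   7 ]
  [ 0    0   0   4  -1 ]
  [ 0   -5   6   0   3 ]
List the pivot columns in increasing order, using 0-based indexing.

0, 1, 3, 4

ρ1 ← 1/9·ρ1
  [ 1  -5/3  5/3   0   1 ]
  [ 9   -15   15  10   7 ]
  [ 0     0    0   4  -1 ]
  [ 0    -5    6   0   3 ]
ρ2 ← ρ2 − 9·ρ1
  [ 1  -5/3  5/3   0   1 ]
  [ 0     0    0  10  -2 ]
  [ 0     0    0   4  -1 ]
  [ 0    -5    6   0   3 ]
ρ2 <=> ρ4
  [ 1  -5/3  5/3   0   1 ]
  [ 0    -5    6   0   3 ]
  [ 0     0    0   4  -1 ]
  [ 0     0    0  10  -2 ]
ρ2 ← -1/5·ρ2
  [ 1  -5/3   5/3   0     1 ]
  [ 0     1  -6/5   0  -3/5 ]
  [ 0     0     0   4    -1 ]
  [ 0     0     0  10    -2 ]
ρ3 ← 1/4·ρ3
  [ 1  -5/3   5/3   0     1 ]
  [ 0     1  -6/5   0  -3/5 ]
  [ 0     0     0   1  -1/4 ]
  [ 0     0     0  10    -2 ]
ρ4 ← ρ4 − 10·ρ3
  [ 1  -5/3   5/3  0     1 ]
  [ 0     1  -6/5  0  -3/5 ]
  [ 0     0     0  1  -1/4 ]
  [ 0     0     0  0   1/2 ]
ρ4 ← 2·ρ4
  [ 1  -5/3   5/3  0     1 ]
  [ 0     1  -6/5  0  -3/5 ]
  [ 0     0     0  1  -1/4 ]
  [ 0     0     0  0     1 ]
ρ3 ← ρ3 + 1/4·ρ4
  [ 1  -5/3   5/3  0     1 ]
  [ 0     1  -6/5  0  -3/5 ]
  [ 0     0     0  1     0 ]
  [ 0     0     0  0     1 ]
ρ2 ← ρ2 + 3/5·ρ4
  [ 1  -5/3   5/3  0  1 ]
  [ 0     1  -6/5  0  0 ]
  [ 0     0     0  1  0 ]
  [ 0     0     0  0  1 ]
ρ1 ← ρ1 − ρ4
  [ 1  -5/3   5/3  0  0 ]
  [ 0     1  -6/5  0  0 ]
  [ 0     0     0  1  0 ]
  [ 0     0     0  0  1 ]
ρ1 ← ρ1 + 5/3·ρ2
  [ 1  0  -1/3  0  0 ]
  [ 0  1  -6/5  0  0 ]
  [ 0  0     0  1  0 ]
  [ 0  0     0  0  1 ]
Pivot columns are the columns containing a leading 1.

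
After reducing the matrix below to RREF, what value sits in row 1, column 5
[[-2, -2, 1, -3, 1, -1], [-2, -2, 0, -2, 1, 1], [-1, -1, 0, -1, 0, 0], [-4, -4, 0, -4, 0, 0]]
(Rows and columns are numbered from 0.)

R1 -> -1/2·R1
  [  1   1  -1/2  3/2  -1/2  1/2 ]
  [ -2  -2     0   -2     1    1 ]
  [ -1  -1     0   -1     0    0 ]
  [ -4  -4     0   -4     0    0 ]
R2 -> R2 + 2·R1
  [  1   1  -1/2  3/2  -1/2  1/2 ]
  [  0   0    -1    1     0    2 ]
  [ -1  -1     0   -1     0    0 ]
  [ -4  -4     0   -4     0    0 ]
R3 -> R3 + R1
  [  1   1  -1/2  3/2  -1/2  1/2 ]
  [  0   0    -1    1     0    2 ]
  [  0   0  -1/2  1/2  -1/2  1/2 ]
  [ -4  -4     0   -4     0    0 ]
R4 -> R4 + 4·R1
  [ 1  1  -1/2  3/2  -1/2  1/2 ]
  [ 0  0    -1    1     0    2 ]
  [ 0  0  -1/2  1/2  -1/2  1/2 ]
  [ 0  0    -2    2    -2    2 ]
R2 -> -1·R2
  [ 1  1  -1/2  3/2  -1/2  1/2 ]
  [ 0  0     1   -1     0   -2 ]
  [ 0  0  -1/2  1/2  -1/2  1/2 ]
  [ 0  0    -2    2    -2    2 ]
R3 -> R3 + 1/2·R2
  [ 1  1  -1/2  3/2  -1/2   1/2 ]
  [ 0  0     1   -1     0    -2 ]
  [ 0  0     0    0  -1/2  -1/2 ]
  [ 0  0    -2    2    -2     2 ]
R4 -> R4 + 2·R2
  [ 1  1  -1/2  3/2  -1/2   1/2 ]
  [ 0  0     1   -1     0    -2 ]
  [ 0  0     0    0  -1/2  -1/2 ]
  [ 0  0     0    0    -2    -2 ]
R3 -> -2·R3
  [ 1  1  -1/2  3/2  -1/2  1/2 ]
  [ 0  0     1   -1     0   -2 ]
  [ 0  0     0    0     1    1 ]
  [ 0  0     0    0    -2   -2 ]
R4 -> R4 + 2·R3
  [ 1  1  -1/2  3/2  -1/2  1/2 ]
  [ 0  0     1   -1     0   -2 ]
  [ 0  0     0    0     1    1 ]
  [ 0  0     0    0     0    0 ]
R1 -> R1 + 1/2·R3
  [ 1  1  -1/2  3/2  0   1 ]
  [ 0  0     1   -1  0  -2 ]
  [ 0  0     0    0  1   1 ]
  [ 0  0     0    0  0   0 ]
R1 -> R1 + 1/2·R2
  [ 1  1  0   1  0   0 ]
  [ 0  0  1  -1  0  -2 ]
  [ 0  0  0   0  1   1 ]
  [ 0  0  0   0  0   0 ]

-2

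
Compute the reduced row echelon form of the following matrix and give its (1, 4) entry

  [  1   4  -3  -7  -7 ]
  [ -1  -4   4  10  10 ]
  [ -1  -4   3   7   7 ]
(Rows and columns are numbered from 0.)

3

R2 → R2 + R1
R3 → R3 + R1
R1 → R1 + 3·R2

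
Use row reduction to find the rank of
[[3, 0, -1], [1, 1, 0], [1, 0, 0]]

rank = 3

R1 → 1/3·R1
  [ 1  0  -1/3 ]
  [ 1  1     0 ]
  [ 1  0     0 ]
R2 → R2 − R1
  [ 1  0  -1/3 ]
  [ 0  1   1/3 ]
  [ 1  0     0 ]
R3 → R3 − R1
  [ 1  0  -1/3 ]
  [ 0  1   1/3 ]
  [ 0  0   1/3 ]
R3 → 3·R3
  [ 1  0  -1/3 ]
  [ 0  1   1/3 ]
  [ 0  0     1 ]
R2 → R2 − 1/3·R3
  [ 1  0  -1/3 ]
  [ 0  1     0 ]
  [ 0  0     1 ]
R1 → R1 + 1/3·R3
  [ 1  0  0 ]
  [ 0  1  0 ]
  [ 0  0  1 ]
The reduced form has 3 nonzero rows.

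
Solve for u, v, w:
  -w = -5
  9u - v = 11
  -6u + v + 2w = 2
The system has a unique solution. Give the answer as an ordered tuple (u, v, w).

Form the augmented matrix and row-reduce:
  [  0   0  -1  |  -5 ]
  [  9  -1   0  |  11 ]
  [ -6   1   2  |   2 ]
R1 ↔ R2
  [  9  -1   0  |  11 ]
  [  0   0  -1  |  -5 ]
  [ -6   1   2  |   2 ]
R1 ← 1/9·R1
  [  1  -1/9   0  |  11/9 ]
  [  0     0  -1  |    -5 ]
  [ -6     1   2  |     2 ]
R3 ← R3 + 6·R1
  [ 1  -1/9   0  |  11/9 ]
  [ 0     0  -1  |    -5 ]
  [ 0   1/3   2  |  28/3 ]
R2 ↔ R3
  [ 1  -1/9   0  |  11/9 ]
  [ 0   1/3   2  |  28/3 ]
  [ 0     0  -1  |    -5 ]
R2 ← 3·R2
  [ 1  -1/9   0  |  11/9 ]
  [ 0     1   6  |    28 ]
  [ 0     0  -1  |    -5 ]
R3 ← -1·R3
  [ 1  -1/9  0  |  11/9 ]
  [ 0     1  6  |    28 ]
  [ 0     0  1  |     5 ]
R2 ← R2 − 6·R3
  [ 1  -1/9  0  |  11/9 ]
  [ 0     1  0  |    -2 ]
  [ 0     0  1  |     5 ]
R1 ← R1 + 1/9·R2
  [ 1  0  0  |   1 ]
  [ 0  1  0  |  -2 ]
  [ 0  0  1  |   5 ]
Reading off the last column: u = 1, v = -2, w = 5.

(1, -2, 5)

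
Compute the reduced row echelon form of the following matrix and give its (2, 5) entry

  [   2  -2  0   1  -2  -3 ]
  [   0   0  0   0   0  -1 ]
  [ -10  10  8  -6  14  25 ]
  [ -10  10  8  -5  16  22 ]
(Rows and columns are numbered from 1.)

3/4

Multiply ρ1 by 1/2.
Add 10 times ρ1 to ρ3.
Add 10 times ρ1 to ρ4.
Swap ρ2 and ρ3.
Multiply ρ2 by 1/8.
Subtract 8 times ρ2 from ρ4.
Swap ρ3 and ρ4.
Multiply ρ4 by -1.
Add 3 times ρ4 to ρ3.
Subtract 5/4 times ρ4 from ρ2.
Add 3/2 times ρ4 to ρ1.
Add 1/8 times ρ3 to ρ2.
Subtract 1/2 times ρ3 from ρ1.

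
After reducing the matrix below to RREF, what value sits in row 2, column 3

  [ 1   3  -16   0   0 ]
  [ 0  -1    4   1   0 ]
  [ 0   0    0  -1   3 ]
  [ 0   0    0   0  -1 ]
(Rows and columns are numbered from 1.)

-4

R2 -> -1·R2
  [ 1  3  -16   0   0 ]
  [ 0  1   -4  -1   0 ]
  [ 0  0    0  -1   3 ]
  [ 0  0    0   0  -1 ]
R3 -> -1·R3
  [ 1  3  -16   0   0 ]
  [ 0  1   -4  -1   0 ]
  [ 0  0    0   1  -3 ]
  [ 0  0    0   0  -1 ]
R4 -> -1·R4
  [ 1  3  -16   0   0 ]
  [ 0  1   -4  -1   0 ]
  [ 0  0    0   1  -3 ]
  [ 0  0    0   0   1 ]
R3 -> R3 + 3·R4
  [ 1  3  -16   0  0 ]
  [ 0  1   -4  -1  0 ]
  [ 0  0    0   1  0 ]
  [ 0  0    0   0  1 ]
R2 -> R2 + R3
  [ 1  3  -16  0  0 ]
  [ 0  1   -4  0  0 ]
  [ 0  0    0  1  0 ]
  [ 0  0    0  0  1 ]
R1 -> R1 − 3·R2
  [ 1  0  -4  0  0 ]
  [ 0  1  -4  0  0 ]
  [ 0  0   0  1  0 ]
  [ 0  0   0  0  1 ]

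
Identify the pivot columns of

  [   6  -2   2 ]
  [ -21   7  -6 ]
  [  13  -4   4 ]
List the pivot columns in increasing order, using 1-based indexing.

1, 2, 3

R1 -> 1/6·R1
  [   1  -1/3  1/3 ]
  [ -21     7   -6 ]
  [  13    -4    4 ]
R2 -> R2 + 21·R1
  [  1  -1/3  1/3 ]
  [  0     0    1 ]
  [ 13    -4    4 ]
R3 -> R3 − 13·R1
  [ 1  -1/3   1/3 ]
  [ 0     0     1 ]
  [ 0   1/3  -1/3 ]
R2 <=> R3
  [ 1  -1/3   1/3 ]
  [ 0   1/3  -1/3 ]
  [ 0     0     1 ]
R2 -> 3·R2
  [ 1  -1/3  1/3 ]
  [ 0     1   -1 ]
  [ 0     0    1 ]
R2 -> R2 + R3
  [ 1  -1/3  1/3 ]
  [ 0     1    0 ]
  [ 0     0    1 ]
R1 -> R1 − 1/3·R3
  [ 1  -1/3  0 ]
  [ 0     1  0 ]
  [ 0     0  1 ]
R1 -> R1 + 1/3·R2
  [ 1  0  0 ]
  [ 0  1  0 ]
  [ 0  0  1 ]
Pivot columns are the columns containing a leading 1.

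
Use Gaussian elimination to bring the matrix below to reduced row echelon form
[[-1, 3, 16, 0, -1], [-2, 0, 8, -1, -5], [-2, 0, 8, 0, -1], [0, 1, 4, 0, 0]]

[[1, 0, -4, 0, 0], [0, 1, 4, 0, 0], [0, 0, 0, 1, 0], [0, 0, 0, 0, 1]]

r1 := -1·r1
  [  1  -3  -16   0   1 ]
  [ -2   0    8  -1  -5 ]
  [ -2   0    8   0  -1 ]
  [  0   1    4   0   0 ]
r2 := r2 + 2·r1
  [  1  -3  -16   0   1 ]
  [  0  -6  -24  -1  -3 ]
  [ -2   0    8   0  -1 ]
  [  0   1    4   0   0 ]
r3 := r3 + 2·r1
  [ 1  -3  -16   0   1 ]
  [ 0  -6  -24  -1  -3 ]
  [ 0  -6  -24   0   1 ]
  [ 0   1    4   0   0 ]
r2 := -1/6·r2
  [ 1  -3  -16    0    1 ]
  [ 0   1    4  1/6  1/2 ]
  [ 0  -6  -24    0    1 ]
  [ 0   1    4    0    0 ]
r3 := r3 + 6·r2
  [ 1  -3  -16    0    1 ]
  [ 0   1    4  1/6  1/2 ]
  [ 0   0    0    1    4 ]
  [ 0   1    4    0    0 ]
r4 := r4 − r2
  [ 1  -3  -16     0     1 ]
  [ 0   1    4   1/6   1/2 ]
  [ 0   0    0     1     4 ]
  [ 0   0    0  -1/6  -1/2 ]
r4 := r4 + 1/6·r3
  [ 1  -3  -16    0    1 ]
  [ 0   1    4  1/6  1/2 ]
  [ 0   0    0    1    4 ]
  [ 0   0    0    0  1/6 ]
r4 := 6·r4
  [ 1  -3  -16    0    1 ]
  [ 0   1    4  1/6  1/2 ]
  [ 0   0    0    1    4 ]
  [ 0   0    0    0    1 ]
r3 := r3 − 4·r4
  [ 1  -3  -16    0    1 ]
  [ 0   1    4  1/6  1/2 ]
  [ 0   0    0    1    0 ]
  [ 0   0    0    0    1 ]
r2 := r2 − 1/2·r4
  [ 1  -3  -16    0  1 ]
  [ 0   1    4  1/6  0 ]
  [ 0   0    0    1  0 ]
  [ 0   0    0    0  1 ]
r1 := r1 − r4
  [ 1  -3  -16    0  0 ]
  [ 0   1    4  1/6  0 ]
  [ 0   0    0    1  0 ]
  [ 0   0    0    0  1 ]
r2 := r2 − 1/6·r3
  [ 1  -3  -16  0  0 ]
  [ 0   1    4  0  0 ]
  [ 0   0    0  1  0 ]
  [ 0   0    0  0  1 ]
r1 := r1 + 3·r2
  [ 1  0  -4  0  0 ]
  [ 0  1   4  0  0 ]
  [ 0  0   0  1  0 ]
  [ 0  0   0  0  1 ]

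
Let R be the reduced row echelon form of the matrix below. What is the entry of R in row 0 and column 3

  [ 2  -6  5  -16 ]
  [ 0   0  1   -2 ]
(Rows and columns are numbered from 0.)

-3

Multiply ρ1 by 1/2.
  [ 1  -3  5/2  -8 ]
  [ 0   0    1  -2 ]
Subtract 5/2 times ρ2 from ρ1.
  [ 1  -3  0  -3 ]
  [ 0   0  1  -2 ]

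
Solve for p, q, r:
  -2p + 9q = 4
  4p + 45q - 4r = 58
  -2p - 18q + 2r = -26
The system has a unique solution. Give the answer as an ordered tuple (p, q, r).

Form the augmented matrix and row-reduce:
  [ -2    9   0  |    4 ]
  [  4   45  -4  |   58 ]
  [ -2  -18   2  |  -26 ]
R1 → -1/2·R1
  [  1  -9/2   0  |   -2 ]
  [  4    45  -4  |   58 ]
  [ -2   -18   2  |  -26 ]
R2 → R2 − 4·R1
  [  1  -9/2   0  |   -2 ]
  [  0    63  -4  |   66 ]
  [ -2   -18   2  |  -26 ]
R3 → R3 + 2·R1
  [ 1  -9/2   0  |   -2 ]
  [ 0    63  -4  |   66 ]
  [ 0   -27   2  |  -30 ]
R2 → 1/63·R2
  [ 1  -9/2      0  |     -2 ]
  [ 0     1  -4/63  |  22/21 ]
  [ 0   -27      2  |    -30 ]
R3 → R3 + 27·R2
  [ 1  -9/2      0  |     -2 ]
  [ 0     1  -4/63  |  22/21 ]
  [ 0     0    2/7  |  -12/7 ]
R3 → 7/2·R3
  [ 1  -9/2      0  |     -2 ]
  [ 0     1  -4/63  |  22/21 ]
  [ 0     0      1  |     -6 ]
R2 → R2 + 4/63·R3
  [ 1  -9/2  0  |   -2 ]
  [ 0     1  0  |  2/3 ]
  [ 0     0  1  |   -6 ]
R1 → R1 + 9/2·R2
  [ 1  0  0  |    1 ]
  [ 0  1  0  |  2/3 ]
  [ 0  0  1  |   -6 ]
Reading off the last column: p = 1, q = 2/3, r = -6.

(1, 2/3, -6)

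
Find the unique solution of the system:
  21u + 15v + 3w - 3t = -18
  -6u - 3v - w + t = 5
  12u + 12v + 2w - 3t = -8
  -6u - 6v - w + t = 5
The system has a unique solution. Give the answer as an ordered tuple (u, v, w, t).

Form the augmented matrix and row-reduce:
  [ 21  15   3  -3  |  -18 ]
  [ -6  -3  -1   1  |    5 ]
  [ 12  12   2  -3  |   -8 ]
  [ -6  -6  -1   1  |    5 ]
R1 := 1/21·R1
R2 := R2 + 6·R1
R3 := R3 − 12·R1
R4 := R4 + 6·R1
R2 := 7/9·R2
R3 := R3 − 24/7·R2
R4 := R4 + 12/7·R2
R3 := 3/2·R3
R4 := R4 + 1/3·R3
R4 := -2·R4
R3 := R3 + 5/2·R4
R2 := R2 − 1/9·R4
R1 := R1 + 1/7·R4
R2 := R2 + 1/9·R3
R1 := R1 − 1/7·R3
R1 := R1 − 5/7·R2
Reading off the last column: u = -1, v = 0, w = -1, t = -2.

(-1, 0, -1, -2)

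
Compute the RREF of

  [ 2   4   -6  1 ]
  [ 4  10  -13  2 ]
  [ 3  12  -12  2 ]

[[1, 0, -2, 0], [0, 1, -1/2, 0], [0, 0, 0, 1]]

R1 ← 1/2·R1
  [ 1   2   -3  1/2 ]
  [ 4  10  -13    2 ]
  [ 3  12  -12    2 ]
R2 ← R2 − 4·R1
  [ 1   2   -3  1/2 ]
  [ 0   2   -1    0 ]
  [ 3  12  -12    2 ]
R3 ← R3 − 3·R1
  [ 1  2  -3  1/2 ]
  [ 0  2  -1    0 ]
  [ 0  6  -3  1/2 ]
R2 ← 1/2·R2
  [ 1  2    -3  1/2 ]
  [ 0  1  -1/2    0 ]
  [ 0  6    -3  1/2 ]
R3 ← R3 − 6·R2
  [ 1  2    -3  1/2 ]
  [ 0  1  -1/2    0 ]
  [ 0  0     0  1/2 ]
R3 ← 2·R3
  [ 1  2    -3  1/2 ]
  [ 0  1  -1/2    0 ]
  [ 0  0     0    1 ]
R1 ← R1 − 1/2·R3
  [ 1  2    -3  0 ]
  [ 0  1  -1/2  0 ]
  [ 0  0     0  1 ]
R1 ← R1 − 2·R2
  [ 1  0    -2  0 ]
  [ 0  1  -1/2  0 ]
  [ 0  0     0  1 ]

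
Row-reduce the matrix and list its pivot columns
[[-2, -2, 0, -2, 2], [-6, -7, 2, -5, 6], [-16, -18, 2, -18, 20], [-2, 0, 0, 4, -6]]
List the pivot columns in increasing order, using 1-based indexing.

R1 := -1/2·R1
  [   1    1  0    1  -1 ]
  [  -6   -7  2   -5   6 ]
  [ -16  -18  2  -18  20 ]
  [  -2    0  0    4  -6 ]
R2 := R2 + 6·R1
  [   1    1  0    1  -1 ]
  [   0   -1  2    1   0 ]
  [ -16  -18  2  -18  20 ]
  [  -2    0  0    4  -6 ]
R3 := R3 + 16·R1
  [  1   1  0   1  -1 ]
  [  0  -1  2   1   0 ]
  [  0  -2  2  -2   4 ]
  [ -2   0  0   4  -6 ]
R4 := R4 + 2·R1
  [ 1   1  0   1  -1 ]
  [ 0  -1  2   1   0 ]
  [ 0  -2  2  -2   4 ]
  [ 0   2  0   6  -8 ]
R2 := -1·R2
  [ 1   1   0   1  -1 ]
  [ 0   1  -2  -1   0 ]
  [ 0  -2   2  -2   4 ]
  [ 0   2   0   6  -8 ]
R3 := R3 + 2·R2
  [ 1  1   0   1  -1 ]
  [ 0  1  -2  -1   0 ]
  [ 0  0  -2  -4   4 ]
  [ 0  2   0   6  -8 ]
R4 := R4 − 2·R2
  [ 1  1   0   1  -1 ]
  [ 0  1  -2  -1   0 ]
  [ 0  0  -2  -4   4 ]
  [ 0  0   4   8  -8 ]
R3 := -1/2·R3
  [ 1  1   0   1  -1 ]
  [ 0  1  -2  -1   0 ]
  [ 0  0   1   2  -2 ]
  [ 0  0   4   8  -8 ]
R4 := R4 − 4·R3
  [ 1  1   0   1  -1 ]
  [ 0  1  -2  -1   0 ]
  [ 0  0   1   2  -2 ]
  [ 0  0   0   0   0 ]
R2 := R2 + 2·R3
  [ 1  1  0  1  -1 ]
  [ 0  1  0  3  -4 ]
  [ 0  0  1  2  -2 ]
  [ 0  0  0  0   0 ]
R1 := R1 − R2
  [ 1  0  0  -2   3 ]
  [ 0  1  0   3  -4 ]
  [ 0  0  1   2  -2 ]
  [ 0  0  0   0   0 ]
Pivot columns are the columns containing a leading 1.

1, 2, 3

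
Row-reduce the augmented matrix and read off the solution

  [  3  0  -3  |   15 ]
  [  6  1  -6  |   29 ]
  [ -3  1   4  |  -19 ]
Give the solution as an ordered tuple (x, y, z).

R1 := 1/3·R1
  [  1  0  -1  |    5 ]
  [  6  1  -6  |   29 ]
  [ -3  1   4  |  -19 ]
R2 := R2 − 6·R1
  [  1  0  -1  |    5 ]
  [  0  1   0  |   -1 ]
  [ -3  1   4  |  -19 ]
R3 := R3 + 3·R1
  [ 1  0  -1  |   5 ]
  [ 0  1   0  |  -1 ]
  [ 0  1   1  |  -4 ]
R3 := R3 − R2
  [ 1  0  -1  |   5 ]
  [ 0  1   0  |  -1 ]
  [ 0  0   1  |  -3 ]
R1 := R1 + R3
  [ 1  0  0  |   2 ]
  [ 0  1  0  |  -1 ]
  [ 0  0  1  |  -3 ]
Reading off the last column: x = 2, y = -1, z = -3.

(2, -1, -3)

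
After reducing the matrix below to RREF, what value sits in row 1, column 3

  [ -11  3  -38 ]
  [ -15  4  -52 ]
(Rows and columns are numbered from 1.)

4

R1 → -1/11·R1
  [   1  -3/11  38/11 ]
  [ -15      4    -52 ]
R2 → R2 + 15·R1
  [ 1  -3/11  38/11 ]
  [ 0  -1/11  -2/11 ]
R2 → -11·R2
  [ 1  -3/11  38/11 ]
  [ 0      1      2 ]
R1 → R1 + 3/11·R2
  [ 1  0  4 ]
  [ 0  1  2 ]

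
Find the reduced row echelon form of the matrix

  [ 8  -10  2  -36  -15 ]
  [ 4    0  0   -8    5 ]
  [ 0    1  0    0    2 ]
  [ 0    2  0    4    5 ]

R1 := 1/8·R1
  [ 1  -5/4  1/4  -9/2  -15/8 ]
  [ 4     0    0    -8      5 ]
  [ 0     1    0     0      2 ]
  [ 0     2    0     4      5 ]
R2 := R2 − 4·R1
  [ 1  -5/4  1/4  -9/2  -15/8 ]
  [ 0     5   -1    10   25/2 ]
  [ 0     1    0     0      2 ]
  [ 0     2    0     4      5 ]
R2 := 1/5·R2
  [ 1  -5/4   1/4  -9/2  -15/8 ]
  [ 0     1  -1/5     2    5/2 ]
  [ 0     1     0     0      2 ]
  [ 0     2     0     4      5 ]
R3 := R3 − R2
  [ 1  -5/4   1/4  -9/2  -15/8 ]
  [ 0     1  -1/5     2    5/2 ]
  [ 0     0   1/5    -2   -1/2 ]
  [ 0     2     0     4      5 ]
R4 := R4 − 2·R2
  [ 1  -5/4   1/4  -9/2  -15/8 ]
  [ 0     1  -1/5     2    5/2 ]
  [ 0     0   1/5    -2   -1/2 ]
  [ 0     0   2/5     0      0 ]
R3 := 5·R3
  [ 1  -5/4   1/4  -9/2  -15/8 ]
  [ 0     1  -1/5     2    5/2 ]
  [ 0     0     1   -10   -5/2 ]
  [ 0     0   2/5     0      0 ]
R4 := R4 − 2/5·R3
  [ 1  -5/4   1/4  -9/2  -15/8 ]
  [ 0     1  -1/5     2    5/2 ]
  [ 0     0     1   -10   -5/2 ]
  [ 0     0     0     4      1 ]
R4 := 1/4·R4
  [ 1  -5/4   1/4  -9/2  -15/8 ]
  [ 0     1  -1/5     2    5/2 ]
  [ 0     0     1   -10   -5/2 ]
  [ 0     0     0     1    1/4 ]
R3 := R3 + 10·R4
  [ 1  -5/4   1/4  -9/2  -15/8 ]
  [ 0     1  -1/5     2    5/2 ]
  [ 0     0     1     0      0 ]
  [ 0     0     0     1    1/4 ]
R2 := R2 − 2·R4
  [ 1  -5/4   1/4  -9/2  -15/8 ]
  [ 0     1  -1/5     0      2 ]
  [ 0     0     1     0      0 ]
  [ 0     0     0     1    1/4 ]
R1 := R1 + 9/2·R4
  [ 1  -5/4   1/4  0  -3/4 ]
  [ 0     1  -1/5  0     2 ]
  [ 0     0     1  0     0 ]
  [ 0     0     0  1   1/4 ]
R2 := R2 + 1/5·R3
  [ 1  -5/4  1/4  0  -3/4 ]
  [ 0     1    0  0     2 ]
  [ 0     0    1  0     0 ]
  [ 0     0    0  1   1/4 ]
R1 := R1 − 1/4·R3
  [ 1  -5/4  0  0  -3/4 ]
  [ 0     1  0  0     2 ]
  [ 0     0  1  0     0 ]
  [ 0     0  0  1   1/4 ]
R1 := R1 + 5/4·R2
  [ 1  0  0  0  7/4 ]
  [ 0  1  0  0    2 ]
  [ 0  0  1  0    0 ]
  [ 0  0  0  1  1/4 ]

[[1, 0, 0, 0, 7/4], [0, 1, 0, 0, 2], [0, 0, 1, 0, 0], [0, 0, 0, 1, 1/4]]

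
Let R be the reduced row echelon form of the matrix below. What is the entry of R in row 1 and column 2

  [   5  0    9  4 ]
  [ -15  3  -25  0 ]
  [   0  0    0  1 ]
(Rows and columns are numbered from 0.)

R1 := 1/5·R1
  [   1  0  9/5  4/5 ]
  [ -15  3  -25    0 ]
  [   0  0    0    1 ]
R2 := R2 + 15·R1
  [ 1  0  9/5  4/5 ]
  [ 0  3    2   12 ]
  [ 0  0    0    1 ]
R2 := 1/3·R2
  [ 1  0  9/5  4/5 ]
  [ 0  1  2/3    4 ]
  [ 0  0    0    1 ]
R2 := R2 − 4·R3
  [ 1  0  9/5  4/5 ]
  [ 0  1  2/3    0 ]
  [ 0  0    0    1 ]
R1 := R1 − 4/5·R3
  [ 1  0  9/5  0 ]
  [ 0  1  2/3  0 ]
  [ 0  0    0  1 ]

2/3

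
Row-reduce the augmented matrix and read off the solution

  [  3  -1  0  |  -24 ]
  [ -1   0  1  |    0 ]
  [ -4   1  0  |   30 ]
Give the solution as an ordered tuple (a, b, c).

R1 ← 1/3·R1
  [  1  -1/3  0  |  -8 ]
  [ -1     0  1  |   0 ]
  [ -4     1  0  |  30 ]
R2 ← R2 + R1
  [  1  -1/3  0  |  -8 ]
  [  0  -1/3  1  |  -8 ]
  [ -4     1  0  |  30 ]
R3 ← R3 + 4·R1
  [ 1  -1/3  0  |  -8 ]
  [ 0  -1/3  1  |  -8 ]
  [ 0  -1/3  0  |  -2 ]
R2 ← -3·R2
  [ 1  -1/3   0  |  -8 ]
  [ 0     1  -3  |  24 ]
  [ 0  -1/3   0  |  -2 ]
R3 ← R3 + 1/3·R2
  [ 1  -1/3   0  |  -8 ]
  [ 0     1  -3  |  24 ]
  [ 0     0  -1  |   6 ]
R3 ← -1·R3
  [ 1  -1/3   0  |  -8 ]
  [ 0     1  -3  |  24 ]
  [ 0     0   1  |  -6 ]
R2 ← R2 + 3·R3
  [ 1  -1/3  0  |  -8 ]
  [ 0     1  0  |   6 ]
  [ 0     0  1  |  -6 ]
R1 ← R1 + 1/3·R2
  [ 1  0  0  |  -6 ]
  [ 0  1  0  |   6 ]
  [ 0  0  1  |  -6 ]
Reading off the last column: a = -6, b = 6, c = -6.

(-6, 6, -6)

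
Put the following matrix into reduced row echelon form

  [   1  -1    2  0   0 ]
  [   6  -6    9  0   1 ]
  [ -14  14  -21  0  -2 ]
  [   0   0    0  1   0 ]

[[1, -1, 0, 0, 0], [0, 0, 1, 0, 0], [0, 0, 0, 1, 0], [0, 0, 0, 0, 1]]

ρ2 := ρ2 − 6·ρ1
  [   1  -1    2  0   0 ]
  [   0   0   -3  0   1 ]
  [ -14  14  -21  0  -2 ]
  [   0   0    0  1   0 ]
ρ3 := ρ3 + 14·ρ1
  [ 1  -1   2  0   0 ]
  [ 0   0  -3  0   1 ]
  [ 0   0   7  0  -2 ]
  [ 0   0   0  1   0 ]
ρ2 := -1/3·ρ2
  [ 1  -1  2  0     0 ]
  [ 0   0  1  0  -1/3 ]
  [ 0   0  7  0    -2 ]
  [ 0   0  0  1     0 ]
ρ3 := ρ3 − 7·ρ2
  [ 1  -1  2  0     0 ]
  [ 0   0  1  0  -1/3 ]
  [ 0   0  0  0   1/3 ]
  [ 0   0  0  1     0 ]
ρ3 <=> ρ4
  [ 1  -1  2  0     0 ]
  [ 0   0  1  0  -1/3 ]
  [ 0   0  0  1     0 ]
  [ 0   0  0  0   1/3 ]
ρ4 := 3·ρ4
  [ 1  -1  2  0     0 ]
  [ 0   0  1  0  -1/3 ]
  [ 0   0  0  1     0 ]
  [ 0   0  0  0     1 ]
ρ2 := ρ2 + 1/3·ρ4
  [ 1  -1  2  0  0 ]
  [ 0   0  1  0  0 ]
  [ 0   0  0  1  0 ]
  [ 0   0  0  0  1 ]
ρ1 := ρ1 − 2·ρ2
  [ 1  -1  0  0  0 ]
  [ 0   0  1  0  0 ]
  [ 0   0  0  1  0 ]
  [ 0   0  0  0  1 ]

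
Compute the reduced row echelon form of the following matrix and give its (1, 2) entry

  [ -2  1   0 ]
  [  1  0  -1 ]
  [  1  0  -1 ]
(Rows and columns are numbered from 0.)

-2

R1 := -1/2·R1
  [ 1  -1/2   0 ]
  [ 1     0  -1 ]
  [ 1     0  -1 ]
R2 := R2 − R1
  [ 1  -1/2   0 ]
  [ 0   1/2  -1 ]
  [ 1     0  -1 ]
R3 := R3 − R1
  [ 1  -1/2   0 ]
  [ 0   1/2  -1 ]
  [ 0   1/2  -1 ]
R2 := 2·R2
  [ 1  -1/2   0 ]
  [ 0     1  -2 ]
  [ 0   1/2  -1 ]
R3 := R3 − 1/2·R2
  [ 1  -1/2   0 ]
  [ 0     1  -2 ]
  [ 0     0   0 ]
R1 := R1 + 1/2·R2
  [ 1  0  -1 ]
  [ 0  1  -2 ]
  [ 0  0   0 ]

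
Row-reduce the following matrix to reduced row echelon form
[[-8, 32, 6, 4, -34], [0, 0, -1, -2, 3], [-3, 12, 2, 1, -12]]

[[1, -4, 0, 1, 2], [0, 0, 1, 2, -3], [0, 0, 0, 0, 0]]

Multiply R1 by -1/8.
  [  1  -4  -3/4  -1/2  17/4 ]
  [  0   0    -1    -2     3 ]
  [ -3  12     2     1   -12 ]
Add 3 times R1 to R3.
  [ 1  -4  -3/4  -1/2  17/4 ]
  [ 0   0    -1    -2     3 ]
  [ 0   0  -1/4  -1/2   3/4 ]
Multiply R2 by -1.
  [ 1  -4  -3/4  -1/2  17/4 ]
  [ 0   0     1     2    -3 ]
  [ 0   0  -1/4  -1/2   3/4 ]
Add 1/4 times R2 to R3.
  [ 1  -4  -3/4  -1/2  17/4 ]
  [ 0   0     1     2    -3 ]
  [ 0   0     0     0     0 ]
Add 3/4 times R2 to R1.
  [ 1  -4  0  1   2 ]
  [ 0   0  1  2  -3 ]
  [ 0   0  0  0   0 ]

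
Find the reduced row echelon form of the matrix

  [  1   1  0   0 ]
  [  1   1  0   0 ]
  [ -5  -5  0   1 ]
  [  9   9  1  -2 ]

Subtract R1 from R2.
Add 5 times R1 to R3.
Subtract 9 times R1 from R4.
Swap R2 and R4.
Add 2 times R3 to R2.

[[1, 1, 0, 0], [0, 0, 1, 0], [0, 0, 0, 1], [0, 0, 0, 0]]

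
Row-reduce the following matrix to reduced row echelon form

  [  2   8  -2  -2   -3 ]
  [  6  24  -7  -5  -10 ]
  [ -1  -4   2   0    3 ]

R1 -> 1/2·R1
  [  1   4  -1  -1  -3/2 ]
  [  6  24  -7  -5   -10 ]
  [ -1  -4   2   0     3 ]
R2 -> R2 − 6·R1
  [  1   4  -1  -1  -3/2 ]
  [  0   0  -1   1    -1 ]
  [ -1  -4   2   0     3 ]
R3 -> R3 + R1
  [ 1  4  -1  -1  -3/2 ]
  [ 0  0  -1   1    -1 ]
  [ 0  0   1  -1   3/2 ]
R2 -> -1·R2
  [ 1  4  -1  -1  -3/2 ]
  [ 0  0   1  -1     1 ]
  [ 0  0   1  -1   3/2 ]
R3 -> R3 − R2
  [ 1  4  -1  -1  -3/2 ]
  [ 0  0   1  -1     1 ]
  [ 0  0   0   0   1/2 ]
R3 -> 2·R3
  [ 1  4  -1  -1  -3/2 ]
  [ 0  0   1  -1     1 ]
  [ 0  0   0   0     1 ]
R2 -> R2 − R3
  [ 1  4  -1  -1  -3/2 ]
  [ 0  0   1  -1     0 ]
  [ 0  0   0   0     1 ]
R1 -> R1 + 3/2·R3
  [ 1  4  -1  -1  0 ]
  [ 0  0   1  -1  0 ]
  [ 0  0   0   0  1 ]
R1 -> R1 + R2
  [ 1  4  0  -2  0 ]
  [ 0  0  1  -1  0 ]
  [ 0  0  0   0  1 ]

[[1, 4, 0, -2, 0], [0, 0, 1, -1, 0], [0, 0, 0, 0, 1]]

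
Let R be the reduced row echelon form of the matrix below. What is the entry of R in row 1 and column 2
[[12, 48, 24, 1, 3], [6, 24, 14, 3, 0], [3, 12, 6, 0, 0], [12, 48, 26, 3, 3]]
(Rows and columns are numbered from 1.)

4

R1 -> 1/12·R1
  [  1   4   2  1/12  1/4 ]
  [  6  24  14     3    0 ]
  [  3  12   6     0    0 ]
  [ 12  48  26     3    3 ]
R2 -> R2 − 6·R1
  [  1   4   2  1/12   1/4 ]
  [  0   0   2   5/2  -3/2 ]
  [  3  12   6     0     0 ]
  [ 12  48  26     3     3 ]
R3 -> R3 − 3·R1
  [  1   4   2  1/12   1/4 ]
  [  0   0   2   5/2  -3/2 ]
  [  0   0   0  -1/4  -3/4 ]
  [ 12  48  26     3     3 ]
R4 -> R4 − 12·R1
  [ 1  4  2  1/12   1/4 ]
  [ 0  0  2   5/2  -3/2 ]
  [ 0  0  0  -1/4  -3/4 ]
  [ 0  0  2     2     0 ]
R2 -> 1/2·R2
  [ 1  4  2  1/12   1/4 ]
  [ 0  0  1   5/4  -3/4 ]
  [ 0  0  0  -1/4  -3/4 ]
  [ 0  0  2     2     0 ]
R4 -> R4 − 2·R2
  [ 1  4  2  1/12   1/4 ]
  [ 0  0  1   5/4  -3/4 ]
  [ 0  0  0  -1/4  -3/4 ]
  [ 0  0  0  -1/2   3/2 ]
R3 -> -4·R3
  [ 1  4  2  1/12   1/4 ]
  [ 0  0  1   5/4  -3/4 ]
  [ 0  0  0     1     3 ]
  [ 0  0  0  -1/2   3/2 ]
R4 -> R4 + 1/2·R3
  [ 1  4  2  1/12   1/4 ]
  [ 0  0  1   5/4  -3/4 ]
  [ 0  0  0     1     3 ]
  [ 0  0  0     0     3 ]
R4 -> 1/3·R4
  [ 1  4  2  1/12   1/4 ]
  [ 0  0  1   5/4  -3/4 ]
  [ 0  0  0     1     3 ]
  [ 0  0  0     0     1 ]
R3 -> R3 − 3·R4
  [ 1  4  2  1/12   1/4 ]
  [ 0  0  1   5/4  -3/4 ]
  [ 0  0  0     1     0 ]
  [ 0  0  0     0     1 ]
R2 -> R2 + 3/4·R4
  [ 1  4  2  1/12  1/4 ]
  [ 0  0  1   5/4    0 ]
  [ 0  0  0     1    0 ]
  [ 0  0  0     0    1 ]
R1 -> R1 − 1/4·R4
  [ 1  4  2  1/12  0 ]
  [ 0  0  1   5/4  0 ]
  [ 0  0  0     1  0 ]
  [ 0  0  0     0  1 ]
R2 -> R2 − 5/4·R3
  [ 1  4  2  1/12  0 ]
  [ 0  0  1     0  0 ]
  [ 0  0  0     1  0 ]
  [ 0  0  0     0  1 ]
R1 -> R1 − 1/12·R3
  [ 1  4  2  0  0 ]
  [ 0  0  1  0  0 ]
  [ 0  0  0  1  0 ]
  [ 0  0  0  0  1 ]
R1 -> R1 − 2·R2
  [ 1  4  0  0  0 ]
  [ 0  0  1  0  0 ]
  [ 0  0  0  1  0 ]
  [ 0  0  0  0  1 ]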